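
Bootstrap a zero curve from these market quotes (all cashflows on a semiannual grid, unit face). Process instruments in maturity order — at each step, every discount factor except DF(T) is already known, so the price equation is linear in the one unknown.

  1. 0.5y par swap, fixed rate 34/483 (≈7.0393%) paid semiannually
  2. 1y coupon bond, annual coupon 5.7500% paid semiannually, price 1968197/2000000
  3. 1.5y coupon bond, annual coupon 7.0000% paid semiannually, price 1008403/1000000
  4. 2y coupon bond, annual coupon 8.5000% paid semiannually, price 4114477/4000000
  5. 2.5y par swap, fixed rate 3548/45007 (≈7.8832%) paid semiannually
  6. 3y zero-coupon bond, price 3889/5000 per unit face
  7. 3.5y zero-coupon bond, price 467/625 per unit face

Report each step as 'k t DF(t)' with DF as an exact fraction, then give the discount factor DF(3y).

1 1/2 483/500
2 1 581/625
3 3/2 4551/5000
4 2 8723/10000
5 5/2 4113/5000
6 3 3889/5000
7 7/2 467/625
DF(3y) = 3889/5000 ≈ 0.777800

step 1 [0.5y] swap r/2=17/483: DF=(1 − 17/483·(0))/(1+17/483) = 483/500 ≈ 0.966000
step 2 [1y] bond c/2=23/800: DF=(1968197/2000000 − 23/800·(0.966000))/(1+23/800) = 581/625 ≈ 0.929600
step 3 [1.5y] bond c/2=7/200: DF=(1008403/1000000 − 7/200·(0.966000+0.929600))/(1+7/200) = 4551/5000 ≈ 0.910200
step 4 [2y] bond c/2=17/400: DF=(4114477/4000000 − 17/400·(0.966000+0.929600+0.910200))/(1+17/400) = 8723/10000 ≈ 0.872300
step 5 [2.5y] swap r/2=1774/45007: DF=(1 − 1774/45007·(0.966000+0.929600+0.910200+0.872300))/(1+1774/45007) = 4113/5000 ≈ 0.822600
step 6 [3y] zero: DF = P = 3889/5000 ≈ 0.777800
step 7 [3.5y] zero: DF = P = 467/625 ≈ 0.747200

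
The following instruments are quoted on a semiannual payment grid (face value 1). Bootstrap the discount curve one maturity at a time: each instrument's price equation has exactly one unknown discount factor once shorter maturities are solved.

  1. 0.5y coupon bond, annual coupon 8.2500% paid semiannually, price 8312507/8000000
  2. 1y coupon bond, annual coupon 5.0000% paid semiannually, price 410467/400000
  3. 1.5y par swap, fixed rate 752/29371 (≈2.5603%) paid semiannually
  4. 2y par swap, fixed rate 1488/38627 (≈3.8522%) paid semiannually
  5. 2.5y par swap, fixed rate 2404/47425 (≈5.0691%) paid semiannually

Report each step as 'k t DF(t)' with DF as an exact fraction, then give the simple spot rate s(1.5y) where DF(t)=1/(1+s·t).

1 1/2 9979/10000
2 1 1221/1250
3 3/2 1203/1250
4 2 1157/1250
5 5/2 4399/5000
s(1.5y) = (1/(1203/1250) − 1)/(3/2) = 94/3609 ≈ 2.6046%

step 1 [0.5y] bond c/2=33/800: DF=(8312507/8000000 − 33/800·(0))/(1+33/800) = 9979/10000 ≈ 0.997900
step 2 [1y] bond c/2=1/40: DF=(410467/400000 − 1/40·(0.997900))/(1+1/40) = 1221/1250 ≈ 0.976800
step 3 [1.5y] swap r/2=376/29371: DF=(1 − 376/29371·(0.997900+0.976800))/(1+376/29371) = 1203/1250 ≈ 0.962400
step 4 [2y] swap r/2=744/38627: DF=(1 − 744/38627·(0.997900+0.976800+0.962400))/(1+744/38627) = 1157/1250 ≈ 0.925600
step 5 [2.5y] swap r/2=1202/47425: DF=(1 − 1202/47425·(0.997900+0.976800+0.962400+0.925600))/(1+1202/47425) = 4399/5000 ≈ 0.879800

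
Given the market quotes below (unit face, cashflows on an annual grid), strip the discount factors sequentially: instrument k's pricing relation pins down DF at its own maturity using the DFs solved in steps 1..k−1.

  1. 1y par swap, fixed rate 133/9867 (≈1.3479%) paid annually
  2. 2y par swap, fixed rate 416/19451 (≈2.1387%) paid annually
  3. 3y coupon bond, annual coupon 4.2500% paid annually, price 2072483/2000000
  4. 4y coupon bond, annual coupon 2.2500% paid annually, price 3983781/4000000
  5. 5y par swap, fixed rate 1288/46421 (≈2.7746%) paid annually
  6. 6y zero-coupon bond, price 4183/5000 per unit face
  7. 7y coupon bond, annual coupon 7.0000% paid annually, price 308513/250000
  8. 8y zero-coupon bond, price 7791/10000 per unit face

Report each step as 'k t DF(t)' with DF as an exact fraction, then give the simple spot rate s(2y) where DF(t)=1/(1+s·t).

1 1 9867/10000
2 2 599/625
3 3 9147/10000
4 4 9111/10000
5 5 1089/1250
6 6 4183/5000
7 7 7949/10000
8 8 7791/10000
s(2y) = (1/(599/625) − 1)/(2) = 13/599 ≈ 2.1703%

step 1 [1y] swap r/1=133/9867: DF=(1 − 133/9867·(0))/(1+133/9867) = 9867/10000 ≈ 0.986700
step 2 [2y] swap r/1=416/19451: DF=(1 − 416/19451·(0.986700))/(1+416/19451) = 599/625 ≈ 0.958400
step 3 [3y] bond c/1=17/400: DF=(2072483/2000000 − 17/400·(0.986700+0.958400))/(1+17/400) = 9147/10000 ≈ 0.914700
step 4 [4y] bond c/1=9/400: DF=(3983781/4000000 − 9/400·(0.986700+0.958400+0.914700))/(1+9/400) = 9111/10000 ≈ 0.911100
step 5 [5y] swap r/1=1288/46421: DF=(1 − 1288/46421·(0.986700+0.958400+0.914700+0.911100))/(1+1288/46421) = 1089/1250 ≈ 0.871200
step 6 [6y] zero: DF = P = 4183/5000 ≈ 0.836600
step 7 [7y] bond c/1=7/100: DF=(308513/250000 − 7/100·(0.986700+0.958400+0.914700+0.911100+0.871200+0.836600))/(1+7/100) = 7949/10000 ≈ 0.794900
step 8 [8y] zero: DF = P = 7791/10000 ≈ 0.779100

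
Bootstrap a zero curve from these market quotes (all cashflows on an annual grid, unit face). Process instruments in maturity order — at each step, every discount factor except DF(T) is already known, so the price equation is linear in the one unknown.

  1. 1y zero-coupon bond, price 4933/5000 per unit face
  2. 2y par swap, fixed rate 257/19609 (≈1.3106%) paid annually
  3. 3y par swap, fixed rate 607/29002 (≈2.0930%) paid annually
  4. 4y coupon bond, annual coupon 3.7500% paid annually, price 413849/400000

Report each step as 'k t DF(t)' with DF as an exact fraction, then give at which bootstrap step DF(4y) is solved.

step 1 [1y] zero: DF = P = 4933/5000 ≈ 0.986600
step 2 [2y] swap r/1=257/19609: DF=(1 − 257/19609·(0.986600))/(1+257/19609) = 9743/10000 ≈ 0.974300
step 3 [3y] swap r/1=607/29002: DF=(1 − 607/29002·(0.986600+0.974300))/(1+607/29002) = 9393/10000 ≈ 0.939300
step 4 [4y] bond c/1=3/80: DF=(413849/400000 − 3/80·(0.986600+0.974300+0.939300))/(1+3/80) = 2231/2500 ≈ 0.892400

1 1 4933/5000
2 2 9743/10000
3 3 9393/10000
4 4 2231/2500
DF(4y) is solved at step 4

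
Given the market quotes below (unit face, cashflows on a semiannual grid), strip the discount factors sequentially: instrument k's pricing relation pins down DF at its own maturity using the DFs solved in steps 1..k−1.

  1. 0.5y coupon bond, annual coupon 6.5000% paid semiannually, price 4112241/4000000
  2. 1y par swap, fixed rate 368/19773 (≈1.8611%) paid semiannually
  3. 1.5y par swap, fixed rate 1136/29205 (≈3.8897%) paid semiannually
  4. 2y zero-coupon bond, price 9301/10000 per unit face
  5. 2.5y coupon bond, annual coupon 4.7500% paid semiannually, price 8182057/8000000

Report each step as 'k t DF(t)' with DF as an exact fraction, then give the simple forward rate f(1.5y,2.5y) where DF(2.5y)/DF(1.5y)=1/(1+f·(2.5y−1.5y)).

1 1/2 9957/10000
2 1 1227/1250
3 3/2 1179/1250
4 2 9301/10000
5 5/2 9097/10000
f(1.5y,2.5y) = ((1179/1250)/(9097/10000) − 1)/(1) = 335/9097 ≈ 3.6825%

step 1 [0.5y] bond c/2=13/400: DF=(4112241/4000000 − 13/400·(0))/(1+13/400) = 9957/10000 ≈ 0.995700
step 2 [1y] swap r/2=184/19773: DF=(1 − 184/19773·(0.995700))/(1+184/19773) = 1227/1250 ≈ 0.981600
step 3 [1.5y] swap r/2=568/29205: DF=(1 − 568/29205·(0.995700+0.981600))/(1+568/29205) = 1179/1250 ≈ 0.943200
step 4 [2y] zero: DF = P = 9301/10000 ≈ 0.930100
step 5 [2.5y] bond c/2=19/800: DF=(8182057/8000000 − 19/800·(0.995700+0.981600+0.943200+0.930100))/(1+19/800) = 9097/10000 ≈ 0.909700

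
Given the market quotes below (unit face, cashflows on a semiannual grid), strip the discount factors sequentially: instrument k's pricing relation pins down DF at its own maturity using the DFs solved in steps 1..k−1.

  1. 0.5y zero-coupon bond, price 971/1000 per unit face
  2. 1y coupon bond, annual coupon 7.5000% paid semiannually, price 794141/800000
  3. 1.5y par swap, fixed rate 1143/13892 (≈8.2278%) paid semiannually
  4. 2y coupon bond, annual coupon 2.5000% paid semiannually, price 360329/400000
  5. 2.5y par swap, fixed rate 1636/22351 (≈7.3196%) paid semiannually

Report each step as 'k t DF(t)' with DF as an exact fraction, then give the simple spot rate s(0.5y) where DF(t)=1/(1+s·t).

step 1 [0.5y] zero: DF = P = 971/1000 ≈ 0.971000
step 2 [1y] bond c/2=3/80: DF=(794141/800000 − 3/80·(0.971000))/(1+3/80) = 9217/10000 ≈ 0.921700
step 3 [1.5y] swap r/2=1143/27784: DF=(1 − 1143/27784·(0.971000+0.921700))/(1+1143/27784) = 8857/10000 ≈ 0.885700
step 4 [2y] bond c/2=1/80: DF=(360329/400000 − 1/80·(0.971000+0.921700+0.885700))/(1+1/80) = 4277/5000 ≈ 0.855400
step 5 [2.5y] swap r/2=818/22351: DF=(1 − 818/22351·(0.971000+0.921700+0.885700+0.855400))/(1+818/22351) = 2091/2500 ≈ 0.836400

1 1/2 971/1000
2 1 9217/10000
3 3/2 8857/10000
4 2 4277/5000
5 5/2 2091/2500
s(0.5y) = (1/(971/1000) − 1)/(1/2) = 58/971 ≈ 5.9732%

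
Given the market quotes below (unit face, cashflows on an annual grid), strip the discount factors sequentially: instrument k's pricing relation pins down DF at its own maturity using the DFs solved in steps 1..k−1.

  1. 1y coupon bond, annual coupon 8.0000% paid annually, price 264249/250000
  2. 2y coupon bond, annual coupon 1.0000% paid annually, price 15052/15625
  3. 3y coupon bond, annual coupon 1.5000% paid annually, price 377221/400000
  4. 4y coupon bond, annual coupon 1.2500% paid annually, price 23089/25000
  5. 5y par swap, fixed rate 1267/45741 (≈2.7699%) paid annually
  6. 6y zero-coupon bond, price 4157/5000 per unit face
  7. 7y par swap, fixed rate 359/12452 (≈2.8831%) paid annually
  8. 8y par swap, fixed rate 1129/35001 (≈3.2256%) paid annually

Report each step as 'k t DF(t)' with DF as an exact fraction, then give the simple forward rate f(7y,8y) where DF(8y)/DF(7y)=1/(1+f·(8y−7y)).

1 1 9787/10000
2 2 9441/10000
3 3 9007/10000
4 4 8773/10000
5 5 8733/10000
6 6 4157/5000
7 7 1641/2000
8 8 3871/5000
f(7y,8y) = ((1641/2000)/(3871/5000) − 1)/(1) = 463/7742 ≈ 5.9804%

step 1 [1y] bond c/1=2/25: DF=(264249/250000 − 2/25·(0))/(1+2/25) = 9787/10000 ≈ 0.978700
step 2 [2y] bond c/1=1/100: DF=(15052/15625 − 1/100·(0.978700))/(1+1/100) = 9441/10000 ≈ 0.944100
step 3 [3y] bond c/1=3/200: DF=(377221/400000 − 3/200·(0.978700+0.944100))/(1+3/200) = 9007/10000 ≈ 0.900700
step 4 [4y] bond c/1=1/80: DF=(23089/25000 − 1/80·(0.978700+0.944100+0.900700))/(1+1/80) = 8773/10000 ≈ 0.877300
step 5 [5y] swap r/1=1267/45741: DF=(1 − 1267/45741·(0.978700+0.944100+0.900700+0.877300))/(1+1267/45741) = 8733/10000 ≈ 0.873300
step 6 [6y] zero: DF = P = 4157/5000 ≈ 0.831400
step 7 [7y] swap r/1=359/12452: DF=(1 − 359/12452·(0.978700+0.944100+0.900700+0.877300+0.873300+0.831400))/(1+359/12452) = 1641/2000 ≈ 0.820500
step 8 [8y] swap r/1=1129/35001: DF=(1 − 1129/35001·(0.978700+0.944100+0.900700+0.877300+0.873300+0.831400+0.820500))/(1+1129/35001) = 3871/5000 ≈ 0.774200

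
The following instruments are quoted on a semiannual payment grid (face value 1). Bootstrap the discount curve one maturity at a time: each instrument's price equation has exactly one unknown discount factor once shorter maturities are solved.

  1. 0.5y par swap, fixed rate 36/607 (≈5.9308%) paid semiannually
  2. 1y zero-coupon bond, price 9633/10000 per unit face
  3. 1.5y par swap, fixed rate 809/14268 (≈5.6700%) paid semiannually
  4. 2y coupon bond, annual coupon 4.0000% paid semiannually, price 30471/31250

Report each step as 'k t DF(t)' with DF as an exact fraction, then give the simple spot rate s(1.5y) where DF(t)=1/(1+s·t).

step 1 [0.5y] swap r/2=18/607: DF=(1 − 18/607·(0))/(1+18/607) = 607/625 ≈ 0.971200
step 2 [1y] zero: DF = P = 9633/10000 ≈ 0.963300
step 3 [1.5y] swap r/2=809/28536: DF=(1 − 809/28536·(0.971200+0.963300))/(1+809/28536) = 9191/10000 ≈ 0.919100
step 4 [2y] bond c/2=1/50: DF=(30471/31250 − 1/50·(0.971200+0.963300+0.919100))/(1+1/50) = 9/10 ≈ 0.900000

1 1/2 607/625
2 1 9633/10000
3 3/2 9191/10000
4 2 9/10
s(1.5y) = (1/(9191/10000) − 1)/(3/2) = 1618/27573 ≈ 5.8681%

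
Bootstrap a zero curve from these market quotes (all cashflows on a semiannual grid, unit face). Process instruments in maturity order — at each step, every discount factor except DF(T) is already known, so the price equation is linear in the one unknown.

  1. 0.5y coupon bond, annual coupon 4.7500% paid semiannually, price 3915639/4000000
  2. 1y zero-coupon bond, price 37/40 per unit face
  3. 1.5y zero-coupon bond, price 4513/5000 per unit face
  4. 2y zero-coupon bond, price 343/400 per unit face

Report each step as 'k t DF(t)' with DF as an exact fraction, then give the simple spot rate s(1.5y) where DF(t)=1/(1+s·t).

step 1 [0.5y] bond c/2=19/800: DF=(3915639/4000000 − 19/800·(0))/(1+19/800) = 4781/5000 ≈ 0.956200
step 2 [1y] zero: DF = P = 37/40 ≈ 0.925000
step 3 [1.5y] zero: DF = P = 4513/5000 ≈ 0.902600
step 4 [2y] zero: DF = P = 343/400 ≈ 0.857500

1 1/2 4781/5000
2 1 37/40
3 3/2 4513/5000
4 2 343/400
s(1.5y) = (1/(4513/5000) − 1)/(3/2) = 974/13539 ≈ 7.1940%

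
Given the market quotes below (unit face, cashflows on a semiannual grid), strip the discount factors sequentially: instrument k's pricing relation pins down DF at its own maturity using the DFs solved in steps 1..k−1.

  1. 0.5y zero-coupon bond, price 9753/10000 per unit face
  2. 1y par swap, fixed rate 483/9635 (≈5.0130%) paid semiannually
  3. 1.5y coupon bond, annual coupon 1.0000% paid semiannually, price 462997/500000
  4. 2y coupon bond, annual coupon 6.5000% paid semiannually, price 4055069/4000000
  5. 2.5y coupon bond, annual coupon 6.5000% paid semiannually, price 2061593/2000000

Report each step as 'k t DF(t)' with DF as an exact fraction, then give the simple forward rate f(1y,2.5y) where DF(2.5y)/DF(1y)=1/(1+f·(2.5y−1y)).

1 1/2 9753/10000
2 1 9517/10000
3 3/2 4559/5000
4 2 357/400
5 5/2 8809/10000
f(1y,2.5y) = ((9517/10000)/(8809/10000) − 1)/(3/2) = 472/8809 ≈ 5.3582%

step 1 [0.5y] zero: DF = P = 9753/10000 ≈ 0.975300
step 2 [1y] swap r/2=483/19270: DF=(1 − 483/19270·(0.975300))/(1+483/19270) = 9517/10000 ≈ 0.951700
step 3 [1.5y] bond c/2=1/200: DF=(462997/500000 − 1/200·(0.975300+0.951700))/(1+1/200) = 4559/5000 ≈ 0.911800
step 4 [2y] bond c/2=13/400: DF=(4055069/4000000 − 13/400·(0.975300+0.951700+0.911800))/(1+13/400) = 357/400 ≈ 0.892500
step 5 [2.5y] bond c/2=13/400: DF=(2061593/2000000 − 13/400·(0.975300+0.951700+0.911800+0.892500))/(1+13/400) = 8809/10000 ≈ 0.880900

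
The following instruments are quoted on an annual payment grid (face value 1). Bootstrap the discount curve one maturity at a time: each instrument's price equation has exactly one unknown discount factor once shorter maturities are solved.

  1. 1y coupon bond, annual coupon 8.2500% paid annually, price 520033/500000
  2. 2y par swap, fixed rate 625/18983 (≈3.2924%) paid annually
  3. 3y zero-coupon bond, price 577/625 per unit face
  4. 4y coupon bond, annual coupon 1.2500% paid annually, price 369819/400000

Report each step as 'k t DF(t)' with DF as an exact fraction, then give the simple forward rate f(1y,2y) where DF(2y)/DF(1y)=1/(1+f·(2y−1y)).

1 1 1201/1250
2 2 15/16
3 3 577/625
4 4 8783/10000
f(1y,2y) = ((1201/1250)/(15/16) − 1)/(1) = 233/9375 ≈ 2.4853%

step 1 [1y] bond c/1=33/400: DF=(520033/500000 − 33/400·(0))/(1+33/400) = 1201/1250 ≈ 0.960800
step 2 [2y] swap r/1=625/18983: DF=(1 − 625/18983·(0.960800))/(1+625/18983) = 15/16 ≈ 0.937500
step 3 [3y] zero: DF = P = 577/625 ≈ 0.923200
step 4 [4y] bond c/1=1/80: DF=(369819/400000 − 1/80·(0.960800+0.937500+0.923200))/(1+1/80) = 8783/10000 ≈ 0.878300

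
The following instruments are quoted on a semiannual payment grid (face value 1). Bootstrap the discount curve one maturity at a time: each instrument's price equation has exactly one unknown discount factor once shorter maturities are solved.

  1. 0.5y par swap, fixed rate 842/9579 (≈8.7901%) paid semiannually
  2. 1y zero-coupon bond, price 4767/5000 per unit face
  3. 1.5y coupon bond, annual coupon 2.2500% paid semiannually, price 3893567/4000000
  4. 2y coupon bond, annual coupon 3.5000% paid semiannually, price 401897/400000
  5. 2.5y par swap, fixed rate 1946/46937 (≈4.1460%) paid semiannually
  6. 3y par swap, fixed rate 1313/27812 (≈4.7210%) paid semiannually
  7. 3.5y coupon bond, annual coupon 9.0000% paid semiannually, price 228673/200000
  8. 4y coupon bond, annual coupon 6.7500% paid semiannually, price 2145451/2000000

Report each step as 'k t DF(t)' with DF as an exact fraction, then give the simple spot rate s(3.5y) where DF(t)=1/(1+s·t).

1 1/2 9579/10000
2 1 4767/5000
3 3/2 9413/10000
4 2 1173/1250
5 5/2 9027/10000
6 3 8687/10000
7 7/2 4273/5000
8 4 4141/5000
s(3.5y) = (1/(4273/5000) − 1)/(7/2) = 1454/29911 ≈ 4.8611%

step 1 [0.5y] swap r/2=421/9579: DF=(1 − 421/9579·(0))/(1+421/9579) = 9579/10000 ≈ 0.957900
step 2 [1y] zero: DF = P = 4767/5000 ≈ 0.953400
step 3 [1.5y] bond c/2=9/800: DF=(3893567/4000000 − 9/800·(0.957900+0.953400))/(1+9/800) = 9413/10000 ≈ 0.941300
step 4 [2y] bond c/2=7/400: DF=(401897/400000 − 7/400·(0.957900+0.953400+0.941300))/(1+7/400) = 1173/1250 ≈ 0.938400
step 5 [2.5y] swap r/2=973/46937: DF=(1 − 973/46937·(0.957900+0.953400+0.941300+0.938400))/(1+973/46937) = 9027/10000 ≈ 0.902700
step 6 [3y] swap r/2=1313/55624: DF=(1 − 1313/55624·(0.957900+0.953400+0.941300+0.938400+0.902700))/(1+1313/55624) = 8687/10000 ≈ 0.868700
step 7 [3.5y] bond c/2=9/200: DF=(228673/200000 − 9/200·(0.957900+0.953400+0.941300+0.938400+0.902700+0.868700))/(1+9/200) = 4273/5000 ≈ 0.854600
step 8 [4y] bond c/2=27/800: DF=(2145451/2000000 − 27/800·(0.957900+0.953400+0.941300+0.938400+0.902700+0.868700+0.854600))/(1+27/800) = 4141/5000 ≈ 0.828200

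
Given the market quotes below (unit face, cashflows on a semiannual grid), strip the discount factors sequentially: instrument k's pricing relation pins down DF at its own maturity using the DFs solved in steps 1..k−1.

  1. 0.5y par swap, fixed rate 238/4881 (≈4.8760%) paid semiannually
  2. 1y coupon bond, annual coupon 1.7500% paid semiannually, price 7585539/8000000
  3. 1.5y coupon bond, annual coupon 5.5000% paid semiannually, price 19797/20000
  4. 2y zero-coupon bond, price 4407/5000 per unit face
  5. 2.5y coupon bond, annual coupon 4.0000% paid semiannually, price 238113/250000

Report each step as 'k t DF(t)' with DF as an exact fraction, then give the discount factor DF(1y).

step 1 [0.5y] swap r/2=119/4881: DF=(1 − 119/4881·(0))/(1+119/4881) = 4881/5000 ≈ 0.976200
step 2 [1y] bond c/2=7/800: DF=(7585539/8000000 − 7/800·(0.976200))/(1+7/800) = 1863/2000 ≈ 0.931500
step 3 [1.5y] bond c/2=11/400: DF=(19797/20000 − 11/400·(0.976200+0.931500))/(1+11/400) = 9123/10000 ≈ 0.912300
step 4 [2y] zero: DF = P = 4407/5000 ≈ 0.881400
step 5 [2.5y] bond c/2=1/50: DF=(238113/250000 − 1/50·(0.976200+0.931500+0.912300+0.881400))/(1+1/50) = 2153/2500 ≈ 0.861200

1 1/2 4881/5000
2 1 1863/2000
3 3/2 9123/10000
4 2 4407/5000
5 5/2 2153/2500
DF(1y) = 1863/2000 ≈ 0.931500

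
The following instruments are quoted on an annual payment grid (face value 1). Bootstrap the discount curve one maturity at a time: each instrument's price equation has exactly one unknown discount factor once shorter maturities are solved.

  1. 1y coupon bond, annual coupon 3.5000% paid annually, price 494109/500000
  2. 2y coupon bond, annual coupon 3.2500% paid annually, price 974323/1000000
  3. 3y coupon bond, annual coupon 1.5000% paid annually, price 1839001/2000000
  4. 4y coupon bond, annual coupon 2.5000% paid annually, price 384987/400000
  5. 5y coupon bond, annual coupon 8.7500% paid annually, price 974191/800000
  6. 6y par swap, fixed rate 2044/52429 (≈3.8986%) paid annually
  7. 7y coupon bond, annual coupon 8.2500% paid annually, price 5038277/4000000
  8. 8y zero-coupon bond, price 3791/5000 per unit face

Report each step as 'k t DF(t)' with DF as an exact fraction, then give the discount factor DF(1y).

1 1 2387/2500
2 2 571/625
3 3 8783/10000
4 4 109/125
5 5 4143/5000
6 6 1989/2500
7 7 191/250
8 8 3791/5000
DF(1y) = 2387/2500 ≈ 0.954800

step 1 [1y] bond c/1=7/200: DF=(494109/500000 − 7/200·(0))/(1+7/200) = 2387/2500 ≈ 0.954800
step 2 [2y] bond c/1=13/400: DF=(974323/1000000 − 13/400·(0.954800))/(1+13/400) = 571/625 ≈ 0.913600
step 3 [3y] bond c/1=3/200: DF=(1839001/2000000 − 3/200·(0.954800+0.913600))/(1+3/200) = 8783/10000 ≈ 0.878300
step 4 [4y] bond c/1=1/40: DF=(384987/400000 − 1/40·(0.954800+0.913600+0.878300))/(1+1/40) = 109/125 ≈ 0.872000
step 5 [5y] bond c/1=7/80: DF=(974191/800000 − 7/80·(0.954800+0.913600+0.878300+0.872000))/(1+7/80) = 4143/5000 ≈ 0.828600
step 6 [6y] swap r/1=2044/52429: DF=(1 − 2044/52429·(0.954800+0.913600+0.878300+0.872000+0.828600))/(1+2044/52429) = 1989/2500 ≈ 0.795600
step 7 [7y] bond c/1=33/400: DF=(5038277/4000000 − 33/400·(0.954800+0.913600+0.878300+0.872000+0.828600+0.795600))/(1+33/400) = 191/250 ≈ 0.764000
step 8 [8y] zero: DF = P = 3791/5000 ≈ 0.758200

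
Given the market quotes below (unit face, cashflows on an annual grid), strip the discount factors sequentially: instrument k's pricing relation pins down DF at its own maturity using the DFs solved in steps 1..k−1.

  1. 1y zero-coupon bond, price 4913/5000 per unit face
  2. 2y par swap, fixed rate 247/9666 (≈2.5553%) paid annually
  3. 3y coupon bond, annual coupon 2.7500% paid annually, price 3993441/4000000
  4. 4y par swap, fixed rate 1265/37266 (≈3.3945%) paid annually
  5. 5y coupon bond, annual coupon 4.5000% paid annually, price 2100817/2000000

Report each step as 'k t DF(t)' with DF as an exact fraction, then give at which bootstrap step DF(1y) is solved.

1 1 4913/5000
2 2 4753/5000
3 3 9199/10000
4 4 1747/2000
5 5 8447/10000
DF(1y) is solved at step 1

step 1 [1y] zero: DF = P = 4913/5000 ≈ 0.982600
step 2 [2y] swap r/1=247/9666: DF=(1 − 247/9666·(0.982600))/(1+247/9666) = 4753/5000 ≈ 0.950600
step 3 [3y] bond c/1=11/400: DF=(3993441/4000000 − 11/400·(0.982600+0.950600))/(1+11/400) = 9199/10000 ≈ 0.919900
step 4 [4y] swap r/1=1265/37266: DF=(1 − 1265/37266·(0.982600+0.950600+0.919900))/(1+1265/37266) = 1747/2000 ≈ 0.873500
step 5 [5y] bond c/1=9/200: DF=(2100817/2000000 − 9/200·(0.982600+0.950600+0.919900+0.873500))/(1+9/200) = 8447/10000 ≈ 0.844700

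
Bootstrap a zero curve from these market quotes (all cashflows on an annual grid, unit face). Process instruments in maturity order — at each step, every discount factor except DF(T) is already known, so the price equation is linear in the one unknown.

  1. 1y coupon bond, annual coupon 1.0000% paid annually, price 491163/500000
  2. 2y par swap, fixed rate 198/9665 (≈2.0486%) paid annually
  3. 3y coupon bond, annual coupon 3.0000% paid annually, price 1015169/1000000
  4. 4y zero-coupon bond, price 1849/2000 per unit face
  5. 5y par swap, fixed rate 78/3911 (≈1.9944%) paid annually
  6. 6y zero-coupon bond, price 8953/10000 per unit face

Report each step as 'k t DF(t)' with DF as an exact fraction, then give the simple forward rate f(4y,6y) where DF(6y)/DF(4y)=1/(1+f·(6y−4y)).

step 1 [1y] bond c/1=1/100: DF=(491163/500000 − 1/100·(0))/(1+1/100) = 4863/5000 ≈ 0.972600
step 2 [2y] swap r/1=198/9665: DF=(1 − 198/9665·(0.972600))/(1+198/9665) = 2401/2500 ≈ 0.960400
step 3 [3y] bond c/1=3/100: DF=(1015169/1000000 − 3/100·(0.972600+0.960400))/(1+3/100) = 9293/10000 ≈ 0.929300
step 4 [4y] zero: DF = P = 1849/2000 ≈ 0.924500
step 5 [5y] swap r/1=78/3911: DF=(1 − 78/3911·(0.972600+0.960400+0.929300+0.924500))/(1+78/3911) = 1133/1250 ≈ 0.906400
step 6 [6y] zero: DF = P = 8953/10000 ≈ 0.895300

1 1 4863/5000
2 2 2401/2500
3 3 9293/10000
4 4 1849/2000
5 5 1133/1250
6 6 8953/10000
f(4y,6y) = ((1849/2000)/(8953/10000) − 1)/(2) = 146/8953 ≈ 1.6307%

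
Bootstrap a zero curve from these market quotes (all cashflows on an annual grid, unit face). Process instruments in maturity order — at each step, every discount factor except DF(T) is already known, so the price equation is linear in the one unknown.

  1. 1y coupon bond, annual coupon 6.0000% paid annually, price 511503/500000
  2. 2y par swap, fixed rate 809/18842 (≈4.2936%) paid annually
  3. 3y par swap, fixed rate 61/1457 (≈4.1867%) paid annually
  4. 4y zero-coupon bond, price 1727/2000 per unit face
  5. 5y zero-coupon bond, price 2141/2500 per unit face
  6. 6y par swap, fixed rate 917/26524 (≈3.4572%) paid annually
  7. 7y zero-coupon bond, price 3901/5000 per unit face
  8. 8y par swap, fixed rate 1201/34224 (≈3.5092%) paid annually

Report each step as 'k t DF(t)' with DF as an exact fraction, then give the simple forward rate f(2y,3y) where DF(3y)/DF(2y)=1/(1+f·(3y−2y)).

step 1 [1y] bond c/1=3/50: DF=(511503/500000 − 3/50·(0))/(1+3/50) = 9651/10000 ≈ 0.965100
step 2 [2y] swap r/1=809/18842: DF=(1 − 809/18842·(0.965100))/(1+809/18842) = 9191/10000 ≈ 0.919100
step 3 [3y] swap r/1=61/1457: DF=(1 − 61/1457·(0.965100+0.919100))/(1+61/1457) = 8841/10000 ≈ 0.884100
step 4 [4y] zero: DF = P = 1727/2000 ≈ 0.863500
step 5 [5y] zero: DF = P = 2141/2500 ≈ 0.856400
step 6 [6y] swap r/1=917/26524: DF=(1 − 917/26524·(0.965100+0.919100+0.884100+0.863500+0.856400))/(1+917/26524) = 4083/5000 ≈ 0.816600
step 7 [7y] zero: DF = P = 3901/5000 ≈ 0.780200
step 8 [8y] swap r/1=1201/34224: DF=(1 − 1201/34224·(0.965100+0.919100+0.884100+0.863500+0.856400+0.816600+0.780200))/(1+1201/34224) = 3799/5000 ≈ 0.759800

1 1 9651/10000
2 2 9191/10000
3 3 8841/10000
4 4 1727/2000
5 5 2141/2500
6 6 4083/5000
7 7 3901/5000
8 8 3799/5000
f(2y,3y) = ((9191/10000)/(8841/10000) − 1)/(1) = 50/1263 ≈ 3.9588%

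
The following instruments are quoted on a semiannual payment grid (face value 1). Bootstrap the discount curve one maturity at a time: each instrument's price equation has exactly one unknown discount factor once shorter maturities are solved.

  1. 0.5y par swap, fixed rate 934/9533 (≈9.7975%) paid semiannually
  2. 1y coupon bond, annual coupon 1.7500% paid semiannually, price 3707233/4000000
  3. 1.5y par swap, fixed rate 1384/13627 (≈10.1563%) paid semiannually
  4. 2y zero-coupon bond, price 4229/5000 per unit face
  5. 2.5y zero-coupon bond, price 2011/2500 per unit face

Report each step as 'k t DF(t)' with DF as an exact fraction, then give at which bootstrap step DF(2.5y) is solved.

step 1 [0.5y] swap r/2=467/9533: DF=(1 − 467/9533·(0))/(1+467/9533) = 9533/10000 ≈ 0.953300
step 2 [1y] bond c/2=7/800: DF=(3707233/4000000 − 7/800·(0.953300))/(1+7/800) = 1821/2000 ≈ 0.910500
step 3 [1.5y] swap r/2=692/13627: DF=(1 − 692/13627·(0.953300+0.910500))/(1+692/13627) = 1077/1250 ≈ 0.861600
step 4 [2y] zero: DF = P = 4229/5000 ≈ 0.845800
step 5 [2.5y] zero: DF = P = 2011/2500 ≈ 0.804400

1 1/2 9533/10000
2 1 1821/2000
3 3/2 1077/1250
4 2 4229/5000
5 5/2 2011/2500
DF(2.5y) is solved at step 5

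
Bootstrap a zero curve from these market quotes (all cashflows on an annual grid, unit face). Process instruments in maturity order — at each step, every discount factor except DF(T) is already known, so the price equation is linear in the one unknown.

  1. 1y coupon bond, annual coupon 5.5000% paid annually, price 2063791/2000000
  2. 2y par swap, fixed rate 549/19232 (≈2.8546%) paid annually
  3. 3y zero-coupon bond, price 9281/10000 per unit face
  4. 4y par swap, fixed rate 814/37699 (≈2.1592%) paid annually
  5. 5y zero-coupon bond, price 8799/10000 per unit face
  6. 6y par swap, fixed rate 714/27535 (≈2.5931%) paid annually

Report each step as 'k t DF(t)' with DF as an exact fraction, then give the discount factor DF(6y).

1 1 9781/10000
2 2 9451/10000
3 3 9281/10000
4 4 4593/5000
5 5 8799/10000
6 6 2143/2500
DF(6y) = 2143/2500 ≈ 0.857200

step 1 [1y] bond c/1=11/200: DF=(2063791/2000000 − 11/200·(0))/(1+11/200) = 9781/10000 ≈ 0.978100
step 2 [2y] swap r/1=549/19232: DF=(1 − 549/19232·(0.978100))/(1+549/19232) = 9451/10000 ≈ 0.945100
step 3 [3y] zero: DF = P = 9281/10000 ≈ 0.928100
step 4 [4y] swap r/1=814/37699: DF=(1 − 814/37699·(0.978100+0.945100+0.928100))/(1+814/37699) = 4593/5000 ≈ 0.918600
step 5 [5y] zero: DF = P = 8799/10000 ≈ 0.879900
step 6 [6y] swap r/1=714/27535: DF=(1 − 714/27535·(0.978100+0.945100+0.928100+0.918600+0.879900))/(1+714/27535) = 2143/2500 ≈ 0.857200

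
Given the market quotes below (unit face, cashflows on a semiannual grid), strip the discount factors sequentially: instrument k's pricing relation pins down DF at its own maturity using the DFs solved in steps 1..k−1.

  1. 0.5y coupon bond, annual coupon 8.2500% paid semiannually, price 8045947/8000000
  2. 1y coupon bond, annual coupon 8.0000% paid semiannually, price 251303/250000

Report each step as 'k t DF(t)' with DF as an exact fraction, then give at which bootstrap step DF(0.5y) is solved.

1 1/2 9659/10000
2 1 4647/5000
DF(0.5y) is solved at step 1

step 1 [0.5y] bond c/2=33/800: DF=(8045947/8000000 − 33/800·(0))/(1+33/800) = 9659/10000 ≈ 0.965900
step 2 [1y] bond c/2=1/25: DF=(251303/250000 − 1/25·(0.965900))/(1+1/25) = 4647/5000 ≈ 0.929400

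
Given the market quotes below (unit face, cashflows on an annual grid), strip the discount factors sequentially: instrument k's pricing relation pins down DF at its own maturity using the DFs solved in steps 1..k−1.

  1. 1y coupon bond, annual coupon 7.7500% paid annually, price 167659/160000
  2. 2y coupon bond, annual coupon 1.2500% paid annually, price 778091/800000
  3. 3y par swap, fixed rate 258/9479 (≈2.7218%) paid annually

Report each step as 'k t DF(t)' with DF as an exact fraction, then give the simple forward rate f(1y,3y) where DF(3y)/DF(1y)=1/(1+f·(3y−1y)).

1 1 389/400
2 2 4743/5000
3 3 4613/5000
f(1y,3y) = ((389/400)/(4613/5000) − 1)/(2) = 499/18452 ≈ 2.7043%

step 1 [1y] bond c/1=31/400: DF=(167659/160000 − 31/400·(0))/(1+31/400) = 389/400 ≈ 0.972500
step 2 [2y] bond c/1=1/80: DF=(778091/800000 − 1/80·(0.972500))/(1+1/80) = 4743/5000 ≈ 0.948600
step 3 [3y] swap r/1=258/9479: DF=(1 − 258/9479·(0.972500+0.948600))/(1+258/9479) = 4613/5000 ≈ 0.922600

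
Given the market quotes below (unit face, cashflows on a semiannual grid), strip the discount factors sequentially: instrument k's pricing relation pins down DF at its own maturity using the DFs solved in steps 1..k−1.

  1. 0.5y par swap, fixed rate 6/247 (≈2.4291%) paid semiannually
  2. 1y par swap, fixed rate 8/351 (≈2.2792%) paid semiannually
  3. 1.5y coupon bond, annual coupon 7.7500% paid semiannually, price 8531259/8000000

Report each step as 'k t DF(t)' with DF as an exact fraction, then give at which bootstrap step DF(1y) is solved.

step 1 [0.5y] swap r/2=3/247: DF=(1 − 3/247·(0))/(1+3/247) = 247/250 ≈ 0.988000
step 2 [1y] swap r/2=4/351: DF=(1 − 4/351·(0.988000))/(1+4/351) = 611/625 ≈ 0.977600
step 3 [1.5y] bond c/2=31/800: DF=(8531259/8000000 − 31/800·(0.988000+0.977600))/(1+31/800) = 9533/10000 ≈ 0.953300

1 1/2 247/250
2 1 611/625
3 3/2 9533/10000
DF(1y) is solved at step 2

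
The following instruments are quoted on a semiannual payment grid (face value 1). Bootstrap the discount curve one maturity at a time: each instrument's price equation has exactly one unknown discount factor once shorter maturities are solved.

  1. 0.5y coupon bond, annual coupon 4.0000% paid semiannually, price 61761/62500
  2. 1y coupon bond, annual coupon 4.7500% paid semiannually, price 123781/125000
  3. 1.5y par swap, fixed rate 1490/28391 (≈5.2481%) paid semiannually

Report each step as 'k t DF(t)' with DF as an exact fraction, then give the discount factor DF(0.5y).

step 1 [0.5y] bond c/2=1/50: DF=(61761/62500 − 1/50·(0))/(1+1/50) = 1211/1250 ≈ 0.968800
step 2 [1y] bond c/2=19/800: DF=(123781/125000 − 19/800·(0.968800))/(1+19/800) = 1181/1250 ≈ 0.944800
step 3 [1.5y] swap r/2=745/28391: DF=(1 − 745/28391·(0.968800+0.944800))/(1+745/28391) = 1851/2000 ≈ 0.925500

1 1/2 1211/1250
2 1 1181/1250
3 3/2 1851/2000
DF(0.5y) = 1211/1250 ≈ 0.968800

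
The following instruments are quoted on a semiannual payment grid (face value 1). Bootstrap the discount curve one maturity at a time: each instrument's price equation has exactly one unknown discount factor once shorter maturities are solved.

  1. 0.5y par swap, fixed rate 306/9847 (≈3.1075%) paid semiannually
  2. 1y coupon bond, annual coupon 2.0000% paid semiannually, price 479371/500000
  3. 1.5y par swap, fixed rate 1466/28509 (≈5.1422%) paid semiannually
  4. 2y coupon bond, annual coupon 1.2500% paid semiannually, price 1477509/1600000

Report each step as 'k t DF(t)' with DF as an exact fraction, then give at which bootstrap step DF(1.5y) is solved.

step 1 [0.5y] swap r/2=153/9847: DF=(1 − 153/9847·(0))/(1+153/9847) = 9847/10000 ≈ 0.984700
step 2 [1y] bond c/2=1/100: DF=(479371/500000 − 1/100·(0.984700))/(1+1/100) = 1879/2000 ≈ 0.939500
step 3 [1.5y] swap r/2=733/28509: DF=(1 − 733/28509·(0.984700+0.939500))/(1+733/28509) = 9267/10000 ≈ 0.926700
step 4 [2y] bond c/2=1/160: DF=(1477509/1600000 − 1/160·(0.984700+0.939500+0.926700))/(1+1/160) = 9/10 ≈ 0.900000

1 1/2 9847/10000
2 1 1879/2000
3 3/2 9267/10000
4 2 9/10
DF(1.5y) is solved at step 3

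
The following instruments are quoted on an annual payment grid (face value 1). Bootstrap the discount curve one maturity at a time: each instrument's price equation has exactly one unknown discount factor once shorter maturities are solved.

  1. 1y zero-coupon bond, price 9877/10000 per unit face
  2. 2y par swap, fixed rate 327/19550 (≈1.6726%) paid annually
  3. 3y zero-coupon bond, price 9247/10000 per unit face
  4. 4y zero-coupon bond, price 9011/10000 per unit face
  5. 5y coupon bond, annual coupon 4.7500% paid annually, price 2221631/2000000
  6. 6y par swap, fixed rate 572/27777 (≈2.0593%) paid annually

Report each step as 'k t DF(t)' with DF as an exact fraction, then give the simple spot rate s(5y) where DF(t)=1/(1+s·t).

step 1 [1y] zero: DF = P = 9877/10000 ≈ 0.987700
step 2 [2y] swap r/1=327/19550: DF=(1 − 327/19550·(0.987700))/(1+327/19550) = 9673/10000 ≈ 0.967300
step 3 [3y] zero: DF = P = 9247/10000 ≈ 0.924700
step 4 [4y] zero: DF = P = 9011/10000 ≈ 0.901100
step 5 [5y] bond c/1=19/400: DF=(2221631/2000000 − 19/400·(0.987700+0.967300+0.924700+0.901100))/(1+19/400) = 889/1000 ≈ 0.889000
step 6 [6y] swap r/1=572/27777: DF=(1 − 572/27777·(0.987700+0.967300+0.924700+0.901100+0.889000))/(1+572/27777) = 1107/1250 ≈ 0.885600

1 1 9877/10000
2 2 9673/10000
3 3 9247/10000
4 4 9011/10000
5 5 889/1000
6 6 1107/1250
s(5y) = (1/(889/1000) − 1)/(5) = 111/4445 ≈ 2.4972%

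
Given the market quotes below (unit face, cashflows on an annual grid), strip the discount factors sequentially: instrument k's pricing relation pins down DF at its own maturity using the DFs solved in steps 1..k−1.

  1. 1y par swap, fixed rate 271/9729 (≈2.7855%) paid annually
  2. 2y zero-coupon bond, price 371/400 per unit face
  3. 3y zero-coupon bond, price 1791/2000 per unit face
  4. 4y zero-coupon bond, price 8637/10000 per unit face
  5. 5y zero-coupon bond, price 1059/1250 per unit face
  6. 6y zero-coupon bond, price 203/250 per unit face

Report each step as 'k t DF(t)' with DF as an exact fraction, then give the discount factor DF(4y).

1 1 9729/10000
2 2 371/400
3 3 1791/2000
4 4 8637/10000
5 5 1059/1250
6 6 203/250
DF(4y) = 8637/10000 ≈ 0.863700

step 1 [1y] swap r/1=271/9729: DF=(1 − 271/9729·(0))/(1+271/9729) = 9729/10000 ≈ 0.972900
step 2 [2y] zero: DF = P = 371/400 ≈ 0.927500
step 3 [3y] zero: DF = P = 1791/2000 ≈ 0.895500
step 4 [4y] zero: DF = P = 8637/10000 ≈ 0.863700
step 5 [5y] zero: DF = P = 1059/1250 ≈ 0.847200
step 6 [6y] zero: DF = P = 203/250 ≈ 0.812000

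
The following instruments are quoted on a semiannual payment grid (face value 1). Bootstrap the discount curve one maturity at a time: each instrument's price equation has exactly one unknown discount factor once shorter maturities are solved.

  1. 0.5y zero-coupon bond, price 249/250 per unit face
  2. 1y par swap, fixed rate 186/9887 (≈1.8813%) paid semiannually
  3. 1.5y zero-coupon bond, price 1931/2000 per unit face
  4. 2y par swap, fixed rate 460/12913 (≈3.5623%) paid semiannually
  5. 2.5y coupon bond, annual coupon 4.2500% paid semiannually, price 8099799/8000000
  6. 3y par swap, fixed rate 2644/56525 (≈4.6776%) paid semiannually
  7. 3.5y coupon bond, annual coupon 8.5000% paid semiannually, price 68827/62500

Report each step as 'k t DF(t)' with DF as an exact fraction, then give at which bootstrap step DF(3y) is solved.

step 1 [0.5y] zero: DF = P = 249/250 ≈ 0.996000
step 2 [1y] swap r/2=93/9887: DF=(1 − 93/9887·(0.996000))/(1+93/9887) = 4907/5000 ≈ 0.981400
step 3 [1.5y] zero: DF = P = 1931/2000 ≈ 0.965500
step 4 [2y] swap r/2=230/12913: DF=(1 − 230/12913·(0.996000+0.981400+0.965500))/(1+230/12913) = 931/1000 ≈ 0.931000
step 5 [2.5y] bond c/2=17/800: DF=(8099799/8000000 − 17/800·(0.996000+0.981400+0.965500+0.931000))/(1+17/800) = 2277/2500 ≈ 0.910800
step 6 [3y] swap r/2=1322/56525: DF=(1 − 1322/56525·(0.996000+0.981400+0.965500+0.931000+0.910800))/(1+1322/56525) = 4339/5000 ≈ 0.867800
step 7 [3.5y] bond c/2=17/400: DF=(68827/62500 − 17/400·(0.996000+0.981400+0.965500+0.931000+0.910800+0.867800))/(1+17/400) = 8259/10000 ≈ 0.825900

1 1/2 249/250
2 1 4907/5000
3 3/2 1931/2000
4 2 931/1000
5 5/2 2277/2500
6 3 4339/5000
7 7/2 8259/10000
DF(3y) is solved at step 6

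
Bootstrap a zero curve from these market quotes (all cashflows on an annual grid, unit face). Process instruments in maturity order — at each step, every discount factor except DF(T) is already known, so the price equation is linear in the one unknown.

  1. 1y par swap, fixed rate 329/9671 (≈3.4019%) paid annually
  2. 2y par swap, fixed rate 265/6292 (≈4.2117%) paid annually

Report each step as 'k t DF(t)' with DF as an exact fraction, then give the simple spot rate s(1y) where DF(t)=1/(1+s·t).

1 1 9671/10000
2 2 1841/2000
s(1y) = (1/(9671/10000) − 1)/(1) = 329/9671 ≈ 3.4019%

step 1 [1y] swap r/1=329/9671: DF=(1 − 329/9671·(0))/(1+329/9671) = 9671/10000 ≈ 0.967100
step 2 [2y] swap r/1=265/6292: DF=(1 − 265/6292·(0.967100))/(1+265/6292) = 1841/2000 ≈ 0.920500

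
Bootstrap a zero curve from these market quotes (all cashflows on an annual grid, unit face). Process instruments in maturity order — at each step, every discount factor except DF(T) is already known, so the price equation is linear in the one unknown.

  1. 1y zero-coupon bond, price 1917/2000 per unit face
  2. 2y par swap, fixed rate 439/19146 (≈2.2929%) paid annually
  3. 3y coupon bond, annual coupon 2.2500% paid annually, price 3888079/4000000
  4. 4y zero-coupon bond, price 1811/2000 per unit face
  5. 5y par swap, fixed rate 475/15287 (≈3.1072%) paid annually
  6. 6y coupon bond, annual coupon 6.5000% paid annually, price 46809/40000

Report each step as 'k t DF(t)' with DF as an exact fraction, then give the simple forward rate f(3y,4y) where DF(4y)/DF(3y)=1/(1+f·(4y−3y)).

step 1 [1y] zero: DF = P = 1917/2000 ≈ 0.958500
step 2 [2y] swap r/1=439/19146: DF=(1 − 439/19146·(0.958500))/(1+439/19146) = 9561/10000 ≈ 0.956100
step 3 [3y] bond c/1=9/400: DF=(3888079/4000000 − 9/400·(0.958500+0.956100))/(1+9/400) = 1817/2000 ≈ 0.908500
step 4 [4y] zero: DF = P = 1811/2000 ≈ 0.905500
step 5 [5y] swap r/1=475/15287: DF=(1 − 475/15287·(0.958500+0.956100+0.908500+0.905500))/(1+475/15287) = 343/400 ≈ 0.857500
step 6 [6y] bond c/1=13/200: DF=(46809/40000 − 13/200·(0.958500+0.956100+0.908500+0.905500+0.857500))/(1+13/200) = 8189/10000 ≈ 0.818900

1 1 1917/2000
2 2 9561/10000
3 3 1817/2000
4 4 1811/2000
5 5 343/400
6 6 8189/10000
f(3y,4y) = ((1817/2000)/(1811/2000) − 1)/(1) = 6/1811 ≈ 0.3313%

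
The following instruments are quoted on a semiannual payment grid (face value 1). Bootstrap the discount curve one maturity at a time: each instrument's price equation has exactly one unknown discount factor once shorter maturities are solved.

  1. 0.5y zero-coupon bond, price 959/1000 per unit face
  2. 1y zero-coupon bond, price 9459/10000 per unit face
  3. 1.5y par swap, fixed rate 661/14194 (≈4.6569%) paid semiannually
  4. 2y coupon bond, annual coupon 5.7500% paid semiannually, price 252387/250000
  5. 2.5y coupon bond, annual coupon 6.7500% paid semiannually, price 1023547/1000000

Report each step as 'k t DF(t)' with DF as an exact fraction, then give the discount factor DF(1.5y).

1 1/2 959/1000
2 1 9459/10000
3 3/2 9339/10000
4 2 451/500
5 5/2 217/250
DF(1.5y) = 9339/10000 ≈ 0.933900

step 1 [0.5y] zero: DF = P = 959/1000 ≈ 0.959000
step 2 [1y] zero: DF = P = 9459/10000 ≈ 0.945900
step 3 [1.5y] swap r/2=661/28388: DF=(1 − 661/28388·(0.959000+0.945900))/(1+661/28388) = 9339/10000 ≈ 0.933900
step 4 [2y] bond c/2=23/800: DF=(252387/250000 − 23/800·(0.959000+0.945900+0.933900))/(1+23/800) = 451/500 ≈ 0.902000
step 5 [2.5y] bond c/2=27/800: DF=(1023547/1000000 − 27/800·(0.959000+0.945900+0.933900+0.902000))/(1+27/800) = 217/250 ≈ 0.868000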